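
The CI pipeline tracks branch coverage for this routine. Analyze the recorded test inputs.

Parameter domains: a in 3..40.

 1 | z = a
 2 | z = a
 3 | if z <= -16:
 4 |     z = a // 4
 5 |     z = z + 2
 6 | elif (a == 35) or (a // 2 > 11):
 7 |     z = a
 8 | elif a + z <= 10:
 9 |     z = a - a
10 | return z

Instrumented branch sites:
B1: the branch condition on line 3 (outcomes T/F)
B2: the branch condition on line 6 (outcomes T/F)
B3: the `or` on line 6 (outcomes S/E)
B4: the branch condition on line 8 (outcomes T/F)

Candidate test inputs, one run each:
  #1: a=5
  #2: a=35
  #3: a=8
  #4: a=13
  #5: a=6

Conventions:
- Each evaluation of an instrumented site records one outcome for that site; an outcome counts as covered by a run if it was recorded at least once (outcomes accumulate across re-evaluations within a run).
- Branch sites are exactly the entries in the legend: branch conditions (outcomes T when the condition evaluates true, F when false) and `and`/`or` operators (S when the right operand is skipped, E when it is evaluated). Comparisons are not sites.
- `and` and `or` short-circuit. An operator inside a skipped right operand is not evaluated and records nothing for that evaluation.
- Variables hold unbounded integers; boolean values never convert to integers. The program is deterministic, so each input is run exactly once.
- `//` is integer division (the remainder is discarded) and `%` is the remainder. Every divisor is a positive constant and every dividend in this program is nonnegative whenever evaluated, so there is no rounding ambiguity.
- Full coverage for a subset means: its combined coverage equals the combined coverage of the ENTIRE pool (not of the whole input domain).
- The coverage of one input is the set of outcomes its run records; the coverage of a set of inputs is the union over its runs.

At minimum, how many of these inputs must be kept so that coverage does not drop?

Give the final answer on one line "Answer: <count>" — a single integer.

run #1 (a=5) runs B1->F, B3->E, B2->F, B4->T; records B1=F, B2=F, B3=E, B4=T
run #2 (a=35) runs B1->F, B3->S, B2->T; records B1=F, B2=T, B3=S
run #3 (a=8) runs B1->F, B3->E, B2->F, B4->F; records B1=F, B2=F, B3=E, B4=F
run #4 (a=13) runs B1->F, B3->E, B2->F, B4->F; records B1=F, B2=F, B3=E, B4=F
run #5 (a=6) runs B1->F, B3->E, B2->F, B4->F; records B1=F, B2=F, B3=E, B4=F
pool-wide coverage (7 outcomes): B1=F, B2=T, B2=F, B3=S, B3=E, B4=T, B4=F
checked all size-1 subsets: none covers 7 outcomes (max 4/7)
checked all size-2 subsets: none covers 7 outcomes (max 6/7)
the canonical winner is {1, 2, 3}: size 3, full 7-outcome coverage, earliest index list among size-3 covers

Answer: 3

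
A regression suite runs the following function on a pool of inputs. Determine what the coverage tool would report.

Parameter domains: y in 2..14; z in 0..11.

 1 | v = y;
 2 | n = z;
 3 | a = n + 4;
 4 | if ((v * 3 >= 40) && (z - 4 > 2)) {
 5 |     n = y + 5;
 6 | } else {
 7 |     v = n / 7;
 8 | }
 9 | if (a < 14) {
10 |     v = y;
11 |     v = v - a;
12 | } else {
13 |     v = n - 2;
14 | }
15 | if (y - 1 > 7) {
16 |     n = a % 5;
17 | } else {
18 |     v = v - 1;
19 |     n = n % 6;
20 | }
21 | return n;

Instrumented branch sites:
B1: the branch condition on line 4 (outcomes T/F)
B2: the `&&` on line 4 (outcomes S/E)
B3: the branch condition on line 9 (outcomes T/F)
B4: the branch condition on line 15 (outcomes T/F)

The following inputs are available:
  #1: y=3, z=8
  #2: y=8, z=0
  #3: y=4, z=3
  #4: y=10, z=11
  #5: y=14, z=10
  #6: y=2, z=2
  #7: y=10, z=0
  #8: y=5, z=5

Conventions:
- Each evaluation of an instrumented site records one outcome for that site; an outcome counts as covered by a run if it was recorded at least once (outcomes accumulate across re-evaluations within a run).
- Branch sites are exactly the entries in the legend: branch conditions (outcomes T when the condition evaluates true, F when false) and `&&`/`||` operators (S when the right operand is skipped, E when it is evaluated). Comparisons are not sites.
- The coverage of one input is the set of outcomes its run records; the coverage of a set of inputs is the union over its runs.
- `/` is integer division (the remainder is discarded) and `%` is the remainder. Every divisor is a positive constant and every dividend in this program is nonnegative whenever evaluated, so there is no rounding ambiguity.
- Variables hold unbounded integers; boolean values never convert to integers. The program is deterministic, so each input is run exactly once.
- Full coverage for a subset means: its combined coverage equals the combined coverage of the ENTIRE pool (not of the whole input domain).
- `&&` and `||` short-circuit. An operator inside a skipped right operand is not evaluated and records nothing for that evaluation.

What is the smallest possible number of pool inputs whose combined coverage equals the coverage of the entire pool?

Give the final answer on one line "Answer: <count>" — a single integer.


run #1 (y=3, z=8) runs B2->S, B1->F, B3->T, B4->F; records B1=F, B2=S, B3=T, B4=F
run #2 (y=8, z=0) runs B2->S, B1->F, B3->T, B4->F; records B1=F, B2=S, B3=T, B4=F
run #3 (y=4, z=3) runs B2->S, B1->F, B3->T, B4->F; records B1=F, B2=S, B3=T, B4=F
run #4 (y=10, z=11) runs B2->S, B1->F, B3->F, B4->T; records B1=F, B2=S, B3=F, B4=T
run #5 (y=14, z=10) runs B2->E, B1->T, B3->F, B4->T; records B1=T, B2=E, B3=F, B4=T
run #6 (y=2, z=2) runs B2->S, B1->F, B3->T, B4->F; records B1=F, B2=S, B3=T, B4=F
run #7 (y=10, z=0) runs B2->S, B1->F, B3->T, B4->T; records B1=F, B2=S, B3=T, B4=T
run #8 (y=5, z=5) runs B2->S, B1->F, B3->T, B4->F; records B1=F, B2=S, B3=T, B4=F
together the pool reaches 8 outcomes: B1=T, B1=F, B2=S, B2=E, B3=T, B3=F, B4=T, B4=F
no size-1 subset reaches all 8 outcomes (best union: 4/8)
the canonical winner is {1, 5}: size 2, full 8-outcome coverage, earliest index list among size-2 covers
Answer: 2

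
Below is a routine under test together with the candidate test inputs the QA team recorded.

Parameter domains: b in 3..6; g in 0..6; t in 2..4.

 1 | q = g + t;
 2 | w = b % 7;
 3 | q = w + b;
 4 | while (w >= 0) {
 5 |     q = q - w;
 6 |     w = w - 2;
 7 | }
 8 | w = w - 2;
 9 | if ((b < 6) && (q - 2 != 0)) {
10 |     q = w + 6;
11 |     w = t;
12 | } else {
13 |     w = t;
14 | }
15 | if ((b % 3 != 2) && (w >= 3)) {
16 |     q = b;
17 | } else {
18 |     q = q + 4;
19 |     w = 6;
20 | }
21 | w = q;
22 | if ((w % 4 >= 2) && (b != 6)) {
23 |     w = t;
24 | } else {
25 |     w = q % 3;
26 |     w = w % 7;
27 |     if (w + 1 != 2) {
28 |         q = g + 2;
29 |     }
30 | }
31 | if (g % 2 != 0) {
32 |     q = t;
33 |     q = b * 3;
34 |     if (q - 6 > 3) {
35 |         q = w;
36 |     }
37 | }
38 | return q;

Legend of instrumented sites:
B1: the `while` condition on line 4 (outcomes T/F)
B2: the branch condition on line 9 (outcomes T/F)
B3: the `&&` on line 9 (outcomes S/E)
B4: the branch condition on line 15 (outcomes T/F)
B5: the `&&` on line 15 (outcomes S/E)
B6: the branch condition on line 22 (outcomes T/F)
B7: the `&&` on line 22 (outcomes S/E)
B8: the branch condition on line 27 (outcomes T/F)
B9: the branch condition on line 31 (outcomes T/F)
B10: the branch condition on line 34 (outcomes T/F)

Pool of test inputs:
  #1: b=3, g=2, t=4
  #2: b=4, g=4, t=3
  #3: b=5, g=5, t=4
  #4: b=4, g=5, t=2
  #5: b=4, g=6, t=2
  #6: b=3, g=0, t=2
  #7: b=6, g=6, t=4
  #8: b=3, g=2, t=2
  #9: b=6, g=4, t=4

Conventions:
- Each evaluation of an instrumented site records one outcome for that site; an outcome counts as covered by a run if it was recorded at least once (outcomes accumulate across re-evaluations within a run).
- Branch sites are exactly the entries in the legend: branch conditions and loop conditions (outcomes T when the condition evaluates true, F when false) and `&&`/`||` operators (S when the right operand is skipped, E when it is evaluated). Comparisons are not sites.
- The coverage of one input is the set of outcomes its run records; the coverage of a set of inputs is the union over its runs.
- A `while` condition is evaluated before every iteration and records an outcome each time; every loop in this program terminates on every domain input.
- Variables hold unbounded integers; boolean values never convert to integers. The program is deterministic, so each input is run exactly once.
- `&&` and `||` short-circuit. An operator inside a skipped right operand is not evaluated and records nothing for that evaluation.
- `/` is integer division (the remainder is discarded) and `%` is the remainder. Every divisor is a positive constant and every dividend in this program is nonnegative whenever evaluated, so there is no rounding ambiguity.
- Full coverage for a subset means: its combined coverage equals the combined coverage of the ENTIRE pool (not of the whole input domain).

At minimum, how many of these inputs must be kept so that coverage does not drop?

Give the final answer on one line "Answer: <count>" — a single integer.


#1 (b=3, g=2, t=4) -> B1->T, B1->T, B1->F, B3->E, B2->F, B5->E, B4->T, B7->E, B6->T, B9->F; covered: B1=T, B1=F, B2=F, B3=E, B4=T, B5=E, B6=T, B7=E, B9=F
#2 (b=4, g=4, t=3) -> B1->T, B1->T, B1->T, B1->F, B3->E, B2->F, B5->E, B4->T, B7->S, B6->F, B8->F, B9->F; covered: B1=T, B1=F, B2=F, B3=E, B4=T, B5=E, B6=F, B7=S, B8=F, B9=F
#3 (b=5, g=5, t=4) -> B1->T, B1->T, B1->T, B1->F, B3->E, B2->T, B5->S, B4->F, B7->E, B6->T, B9->T, B10->T; covered: B1=T, B1=F, B2=T, B3=E, B4=F, B5=S, B6=T, B7=E, B9=T, B10=T
#4 (b=4, g=5, t=2) -> B1->T, B1->T, B1->T, B1->F, B3->E, B2->F, B5->E, B4->F, B7->E, B6->T, B9->T, B10->T; covered: B1=T, B1=F, B2=F, B3=E, B4=F, B5=E, B6=T, B7=E, B9=T, B10=T
#5 (b=4, g=6, t=2) -> B1->T, B1->T, B1->T, B1->F, B3->E, B2->F, B5->E, B4->F, B7->E, B6->T, B9->F; covered: B1=T, B1=F, B2=F, B3=E, B4=F, B5=E, B6=T, B7=E, B9=F
#6 (b=3, g=0, t=2) -> B1->T, B1->T, B1->F, B3->E, B2->F, B5->E, B4->F, B7->E, B6->T, B9->F; covered: B1=T, B1=F, B2=F, B3=E, B4=F, B5=E, B6=T, B7=E, B9=F
#7 (b=6, g=6, t=4) -> B1->T, B1->T, B1->T, B1->T, B1->F, B3->S, B2->F, B5->E, B4->T, B7->E, B6->F, B8->T, B9->F; covered: B1=T, B1=F, B2=F, B3=S, B4=T, B5=E, B6=F, B7=E, B8=T, B9=F
#8 (b=3, g=2, t=2) -> B1->T, B1->T, B1->F, B3->E, B2->F, B5->E, B4->F, B7->E, B6->T, B9->F; covered: B1=T, B1=F, B2=F, B3=E, B4=F, B5=E, B6=T, B7=E, B9=F
#9 (b=6, g=4, t=4) -> B1->T, B1->T, B1->T, B1->T, B1->F, B3->S, B2->F, B5->E, B4->T, B7->E, B6->F, B8->T, B9->F; covered: B1=T, B1=F, B2=F, B3=S, B4=T, B5=E, B6=F, B7=E, B8=T, B9=F
together the pool reaches 19 outcomes: B1=T, B1=F, B2=T, B2=F, B3=S, B3=E, B4=T, B4=F, B5=S, B5=E, B6=T, B6=F, B7=S, B7=E, B8=T, B8=F, B9=T, B9=F, B10=T
checked all size-1 subsets: none covers 19 outcomes (max 10/19)
checked all size-2 subsets: none covers 19 outcomes (max 17/19)
size 3: inputs {2, 3, 7} cover all 19 outcomes, and no lexicographically smaller subset of this size does
Answer: 3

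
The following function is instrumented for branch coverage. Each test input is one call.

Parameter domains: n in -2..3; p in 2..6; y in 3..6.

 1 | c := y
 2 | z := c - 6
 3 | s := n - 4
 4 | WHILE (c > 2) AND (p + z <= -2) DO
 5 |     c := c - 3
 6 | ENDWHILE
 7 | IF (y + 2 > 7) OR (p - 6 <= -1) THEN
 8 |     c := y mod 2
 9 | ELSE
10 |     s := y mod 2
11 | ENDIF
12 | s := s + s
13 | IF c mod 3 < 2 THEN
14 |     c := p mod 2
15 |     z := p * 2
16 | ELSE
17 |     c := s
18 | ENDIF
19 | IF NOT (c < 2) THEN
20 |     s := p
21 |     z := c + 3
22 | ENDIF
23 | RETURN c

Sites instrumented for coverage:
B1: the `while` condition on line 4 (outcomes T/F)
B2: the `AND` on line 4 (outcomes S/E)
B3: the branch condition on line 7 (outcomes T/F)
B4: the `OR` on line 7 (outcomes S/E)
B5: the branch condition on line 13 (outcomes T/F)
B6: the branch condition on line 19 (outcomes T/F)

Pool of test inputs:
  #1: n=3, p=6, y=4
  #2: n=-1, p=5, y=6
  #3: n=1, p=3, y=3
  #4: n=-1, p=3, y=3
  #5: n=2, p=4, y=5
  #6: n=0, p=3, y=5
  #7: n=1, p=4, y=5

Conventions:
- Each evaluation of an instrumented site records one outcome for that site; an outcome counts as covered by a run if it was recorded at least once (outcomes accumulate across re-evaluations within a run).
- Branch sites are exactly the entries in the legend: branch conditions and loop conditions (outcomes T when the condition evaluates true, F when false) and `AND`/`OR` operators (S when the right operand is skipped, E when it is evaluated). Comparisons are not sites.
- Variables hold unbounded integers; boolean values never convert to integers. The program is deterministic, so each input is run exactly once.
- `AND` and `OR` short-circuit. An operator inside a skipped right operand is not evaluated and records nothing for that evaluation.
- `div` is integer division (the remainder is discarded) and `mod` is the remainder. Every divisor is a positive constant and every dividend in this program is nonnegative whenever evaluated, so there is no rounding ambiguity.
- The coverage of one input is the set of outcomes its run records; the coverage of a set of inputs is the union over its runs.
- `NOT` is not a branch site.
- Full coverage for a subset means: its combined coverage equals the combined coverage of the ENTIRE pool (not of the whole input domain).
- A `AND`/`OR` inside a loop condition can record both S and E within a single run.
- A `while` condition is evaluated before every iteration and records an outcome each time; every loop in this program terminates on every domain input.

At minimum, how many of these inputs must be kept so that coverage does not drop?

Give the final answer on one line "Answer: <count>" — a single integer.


test 1 (n=3, p=6, y=4) fires B2->E, B1->F, B4->E, B3->F, B5->T, B6->F; hits B1=F, B2=E, B3=F, B4=E, B5=T, B6=F
test 2 (n=-1, p=5, y=6) fires B2->E, B1->F, B4->S, B3->T, B5->T, B6->F; hits B1=F, B2=E, B3=T, B4=S, B5=T, B6=F
test 3 (n=1, p=3, y=3) fires B2->E, B1->F, B4->E, B3->T, B5->T, B6->F; hits B1=F, B2=E, B3=T, B4=E, B5=T, B6=F
test 4 (n=-1, p=3, y=3) fires B2->E, B1->F, B4->E, B3->T, B5->T, B6->F; hits B1=F, B2=E, B3=T, B4=E, B5=T, B6=F
test 5 (n=2, p=4, y=5) fires B2->E, B1->F, B4->E, B3->T, B5->T, B6->F; hits B1=F, B2=E, B3=T, B4=E, B5=T, B6=F
test 6 (n=0, p=3, y=5) fires B2->E, B1->F, B4->E, B3->T, B5->T, B6->F; hits B1=F, B2=E, B3=T, B4=E, B5=T, B6=F
test 7 (n=1, p=4, y=5) fires B2->E, B1->F, B4->E, B3->T, B5->T, B6->F; hits B1=F, B2=E, B3=T, B4=E, B5=T, B6=F
together the pool reaches 8 outcomes: B1=F, B2=E, B3=T, B3=F, B4=S, B4=E, B5=T, B6=F
checked all size-1 subsets: none covers 8 outcomes (max 6/8)
inputs {1, 2} (size 2) cover everything; no size-2 subset with a lexicographically smaller index list covers all 8
Answer: 2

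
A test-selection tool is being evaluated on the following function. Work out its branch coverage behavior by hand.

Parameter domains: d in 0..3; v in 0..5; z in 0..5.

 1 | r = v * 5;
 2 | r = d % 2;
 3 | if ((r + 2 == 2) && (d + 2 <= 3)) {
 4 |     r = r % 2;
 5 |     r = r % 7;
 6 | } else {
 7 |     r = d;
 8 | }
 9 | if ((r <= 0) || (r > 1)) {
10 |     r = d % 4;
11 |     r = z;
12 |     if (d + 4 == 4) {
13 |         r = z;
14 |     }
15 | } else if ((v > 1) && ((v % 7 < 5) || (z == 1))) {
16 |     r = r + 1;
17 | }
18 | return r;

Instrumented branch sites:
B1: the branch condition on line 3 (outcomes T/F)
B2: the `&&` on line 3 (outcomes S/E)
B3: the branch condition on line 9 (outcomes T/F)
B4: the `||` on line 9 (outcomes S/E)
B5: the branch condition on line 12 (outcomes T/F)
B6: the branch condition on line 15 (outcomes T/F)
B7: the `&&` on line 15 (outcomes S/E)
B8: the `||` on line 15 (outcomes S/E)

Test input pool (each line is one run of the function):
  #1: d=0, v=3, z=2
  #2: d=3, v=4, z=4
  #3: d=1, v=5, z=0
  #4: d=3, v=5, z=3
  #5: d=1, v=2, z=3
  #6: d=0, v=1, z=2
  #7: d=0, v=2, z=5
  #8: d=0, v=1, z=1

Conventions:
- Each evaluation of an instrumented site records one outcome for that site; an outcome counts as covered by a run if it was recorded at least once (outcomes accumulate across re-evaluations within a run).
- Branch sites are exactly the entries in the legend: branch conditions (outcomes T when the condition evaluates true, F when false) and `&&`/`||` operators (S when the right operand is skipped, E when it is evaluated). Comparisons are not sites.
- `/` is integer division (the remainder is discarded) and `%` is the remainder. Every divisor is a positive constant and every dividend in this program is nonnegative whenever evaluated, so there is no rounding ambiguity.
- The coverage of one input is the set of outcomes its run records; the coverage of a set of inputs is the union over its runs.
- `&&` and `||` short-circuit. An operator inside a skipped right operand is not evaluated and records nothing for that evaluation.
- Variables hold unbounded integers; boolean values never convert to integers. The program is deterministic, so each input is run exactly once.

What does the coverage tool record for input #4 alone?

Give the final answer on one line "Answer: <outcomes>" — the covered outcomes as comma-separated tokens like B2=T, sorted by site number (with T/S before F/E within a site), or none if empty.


Tracing the run of input #4 (d=3, v=5, z=3):
  B2->S, B1->F, B4->E, B3->T, B5->F
deduplicating events, the covered set is: B1=F, B2=S, B3=T, B4=E, B5=F
Answer: B1=F, B2=S, B3=T, B4=E, B5=F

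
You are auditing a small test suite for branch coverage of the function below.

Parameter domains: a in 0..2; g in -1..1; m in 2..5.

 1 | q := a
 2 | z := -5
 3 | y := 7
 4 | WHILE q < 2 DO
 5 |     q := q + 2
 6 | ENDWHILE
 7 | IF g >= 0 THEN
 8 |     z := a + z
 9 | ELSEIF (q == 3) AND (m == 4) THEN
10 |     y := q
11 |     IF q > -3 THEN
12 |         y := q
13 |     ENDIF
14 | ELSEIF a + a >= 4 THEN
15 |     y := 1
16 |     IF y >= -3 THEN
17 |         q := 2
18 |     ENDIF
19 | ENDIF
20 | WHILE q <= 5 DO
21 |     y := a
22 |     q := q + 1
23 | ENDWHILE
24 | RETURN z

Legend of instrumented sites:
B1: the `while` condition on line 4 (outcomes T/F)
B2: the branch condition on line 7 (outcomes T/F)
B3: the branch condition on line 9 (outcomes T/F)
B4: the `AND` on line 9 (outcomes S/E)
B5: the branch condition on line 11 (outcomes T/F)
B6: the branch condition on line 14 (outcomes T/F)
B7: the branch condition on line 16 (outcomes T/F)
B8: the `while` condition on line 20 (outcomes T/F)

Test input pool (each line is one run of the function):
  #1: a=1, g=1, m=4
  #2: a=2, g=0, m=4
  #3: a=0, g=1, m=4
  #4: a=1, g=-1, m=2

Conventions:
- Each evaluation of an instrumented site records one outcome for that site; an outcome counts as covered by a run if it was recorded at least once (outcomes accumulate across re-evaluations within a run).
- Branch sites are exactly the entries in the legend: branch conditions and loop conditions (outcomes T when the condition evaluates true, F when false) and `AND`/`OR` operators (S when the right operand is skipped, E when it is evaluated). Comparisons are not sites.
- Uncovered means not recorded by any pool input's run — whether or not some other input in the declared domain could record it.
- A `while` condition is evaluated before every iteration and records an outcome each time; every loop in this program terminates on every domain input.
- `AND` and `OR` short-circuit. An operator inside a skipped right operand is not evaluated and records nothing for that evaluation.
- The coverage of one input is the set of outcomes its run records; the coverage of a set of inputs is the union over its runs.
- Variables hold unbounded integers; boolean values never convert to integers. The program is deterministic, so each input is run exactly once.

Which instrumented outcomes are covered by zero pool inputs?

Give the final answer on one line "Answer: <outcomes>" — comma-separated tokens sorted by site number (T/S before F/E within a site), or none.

run #1 (a=1, g=1, m=4) runs B1->T, B1->F, B2->T, B8->T, B8->T, B8->T, B8->F; records B1=T, B1=F, B2=T, B8=T, B8=F
run #2 (a=2, g=0, m=4) runs B1->F, B2->T, B8->T, B8->T, B8->T, B8->T, B8->F; records B1=F, B2=T, B8=T, B8=F
run #3 (a=0, g=1, m=4) runs B1->T, B1->F, B2->T, B8->T, B8->T, B8->T, B8->T, B8->F; records B1=T, B1=F, B2=T, B8=T, B8=F
run #4 (a=1, g=-1, m=2) runs B1->T, B1->F, B2->F, B4->E, B3->F, B6->F, B8->T, B8->T, B8->T, B8->F; records B1=T, B1=F, B2=F, B3=F, B4=E, B6=F, B8=T, B8=F
union over the pool: B1=T, B1=F, B2=T, B2=F, B3=F, B4=E, B6=F, B8=T, B8=F
uncovered (7 of 16): B3=T, B4=S, B5=T, B5=F, B6=T, B7=T, B7=F

Answer: B3=T, B4=S, B5=T, B5=F, B6=T, B7=T, B7=F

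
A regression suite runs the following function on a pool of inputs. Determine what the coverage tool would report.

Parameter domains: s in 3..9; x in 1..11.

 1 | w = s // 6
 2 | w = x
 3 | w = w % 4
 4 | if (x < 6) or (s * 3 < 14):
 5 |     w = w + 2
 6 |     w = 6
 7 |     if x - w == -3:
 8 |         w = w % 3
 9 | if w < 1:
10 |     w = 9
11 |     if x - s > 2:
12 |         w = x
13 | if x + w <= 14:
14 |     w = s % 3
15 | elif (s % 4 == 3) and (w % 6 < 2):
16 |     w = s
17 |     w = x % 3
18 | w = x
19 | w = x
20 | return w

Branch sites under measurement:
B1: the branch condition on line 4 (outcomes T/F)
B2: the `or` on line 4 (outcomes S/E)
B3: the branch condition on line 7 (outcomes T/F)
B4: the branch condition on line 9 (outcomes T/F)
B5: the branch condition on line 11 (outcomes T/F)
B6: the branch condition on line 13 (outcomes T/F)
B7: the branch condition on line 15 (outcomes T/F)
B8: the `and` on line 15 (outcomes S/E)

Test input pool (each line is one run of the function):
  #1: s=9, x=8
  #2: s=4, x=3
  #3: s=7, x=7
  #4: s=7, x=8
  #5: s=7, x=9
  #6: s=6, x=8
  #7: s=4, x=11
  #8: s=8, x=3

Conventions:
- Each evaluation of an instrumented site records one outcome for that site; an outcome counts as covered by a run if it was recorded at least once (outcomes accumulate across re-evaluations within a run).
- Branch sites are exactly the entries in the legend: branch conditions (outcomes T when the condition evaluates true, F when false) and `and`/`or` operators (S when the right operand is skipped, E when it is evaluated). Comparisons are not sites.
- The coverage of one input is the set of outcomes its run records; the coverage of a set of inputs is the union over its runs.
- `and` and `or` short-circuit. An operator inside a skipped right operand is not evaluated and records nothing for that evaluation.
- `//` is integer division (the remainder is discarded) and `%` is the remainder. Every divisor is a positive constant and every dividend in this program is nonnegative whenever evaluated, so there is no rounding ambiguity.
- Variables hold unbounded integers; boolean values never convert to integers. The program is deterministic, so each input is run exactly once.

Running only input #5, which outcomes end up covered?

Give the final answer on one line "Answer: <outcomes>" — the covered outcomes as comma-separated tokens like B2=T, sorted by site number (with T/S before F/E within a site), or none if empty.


Running input #5 (s=7, x=9), event by event:
  B2->E, B1->F, B4->F, B6->T
distinct outcomes covered: B1=F, B2=E, B4=F, B6=T
Answer: B1=F, B2=E, B4=F, B6=T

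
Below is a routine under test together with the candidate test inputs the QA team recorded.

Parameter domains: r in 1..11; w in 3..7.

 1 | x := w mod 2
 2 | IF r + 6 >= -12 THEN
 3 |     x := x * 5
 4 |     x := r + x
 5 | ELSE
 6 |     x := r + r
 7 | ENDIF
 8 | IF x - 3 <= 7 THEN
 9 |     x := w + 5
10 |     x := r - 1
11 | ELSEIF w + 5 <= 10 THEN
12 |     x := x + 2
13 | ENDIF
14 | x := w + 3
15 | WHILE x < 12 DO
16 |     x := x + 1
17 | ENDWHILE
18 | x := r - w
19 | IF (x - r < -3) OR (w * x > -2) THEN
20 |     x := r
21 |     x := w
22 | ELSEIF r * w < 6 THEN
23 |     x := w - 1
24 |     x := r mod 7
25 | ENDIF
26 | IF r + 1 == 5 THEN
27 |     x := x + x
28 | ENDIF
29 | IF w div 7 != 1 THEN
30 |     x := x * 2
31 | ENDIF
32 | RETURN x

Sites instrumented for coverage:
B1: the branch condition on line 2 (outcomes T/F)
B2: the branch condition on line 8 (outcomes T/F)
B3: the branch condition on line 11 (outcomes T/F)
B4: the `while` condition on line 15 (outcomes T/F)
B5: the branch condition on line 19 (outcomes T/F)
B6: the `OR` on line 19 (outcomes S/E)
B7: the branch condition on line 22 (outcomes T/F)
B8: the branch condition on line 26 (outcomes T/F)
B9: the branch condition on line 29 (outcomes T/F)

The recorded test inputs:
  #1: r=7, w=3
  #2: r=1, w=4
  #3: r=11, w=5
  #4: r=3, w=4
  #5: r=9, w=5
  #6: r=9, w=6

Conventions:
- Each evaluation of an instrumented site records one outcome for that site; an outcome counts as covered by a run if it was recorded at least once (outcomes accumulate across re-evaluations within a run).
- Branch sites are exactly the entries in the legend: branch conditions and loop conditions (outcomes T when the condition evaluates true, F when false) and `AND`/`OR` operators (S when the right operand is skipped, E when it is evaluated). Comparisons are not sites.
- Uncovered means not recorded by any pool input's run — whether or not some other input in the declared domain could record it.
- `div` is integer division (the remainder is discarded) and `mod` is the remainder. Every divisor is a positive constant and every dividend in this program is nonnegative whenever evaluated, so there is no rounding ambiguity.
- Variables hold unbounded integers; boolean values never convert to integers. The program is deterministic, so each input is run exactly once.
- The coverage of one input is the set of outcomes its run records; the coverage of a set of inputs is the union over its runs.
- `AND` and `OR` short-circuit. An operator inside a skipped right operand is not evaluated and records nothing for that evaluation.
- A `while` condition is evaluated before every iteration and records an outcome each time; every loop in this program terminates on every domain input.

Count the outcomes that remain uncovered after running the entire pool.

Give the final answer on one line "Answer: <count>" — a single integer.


test 1 (r=7, w=3) fires B1->T, B2->F, B3->T, B4->T, B4->T, B4->T, B4->T, B4->T, B4->T, B4->F, B6->E, B5->T, B8->F, B9->T; hits B1=T, B2=F, B3=T, B4=T, B4=F, B5=T, B6=E, B8=F, B9=T
test 2 (r=1, w=4) fires B1->T, B2->T, B4->T, B4->T, B4->T, B4->T, B4->T, B4->F, B6->S, B5->T, B8->F, B9->T; hits B1=T, B2=T, B4=T, B4=F, B5=T, B6=S, B8=F, B9=T
test 3 (r=11, w=5) fires B1->T, B2->F, B3->T, B4->T, B4->T, B4->T, B4->T, B4->F, B6->S, B5->T, B8->F, B9->T; hits B1=T, B2=F, B3=T, B4=T, B4=F, B5=T, B6=S, B8=F, B9=T
test 4 (r=3, w=4) fires B1->T, B2->T, B4->T, B4->T, B4->T, B4->T, B4->T, B4->F, B6->S, B5->T, B8->F, B9->T; hits B1=T, B2=T, B4=T, B4=F, B5=T, B6=S, B8=F, B9=T
test 5 (r=9, w=5) fires B1->T, B2->F, B3->T, B4->T, B4->T, B4->T, B4->T, B4->F, B6->S, B5->T, B8->F, B9->T; hits B1=T, B2=F, B3=T, B4=T, B4=F, B5=T, B6=S, B8=F, B9=T
test 6 (r=9, w=6) fires B1->T, B2->T, B4->T, B4->T, B4->T, B4->F, B6->S, B5->T, B8->F, B9->T; hits B1=T, B2=T, B4=T, B4=F, B5=T, B6=S, B8=F, B9=T
union over the pool: B1=T, B2=T, B2=F, B3=T, B4=T, B4=F, B5=T, B6=S, B6=E, B8=F, B9=T
uncovered (7 of 18): B1=F, B3=F, B5=F, B7=T, B7=F, B8=T, B9=F
Answer: 7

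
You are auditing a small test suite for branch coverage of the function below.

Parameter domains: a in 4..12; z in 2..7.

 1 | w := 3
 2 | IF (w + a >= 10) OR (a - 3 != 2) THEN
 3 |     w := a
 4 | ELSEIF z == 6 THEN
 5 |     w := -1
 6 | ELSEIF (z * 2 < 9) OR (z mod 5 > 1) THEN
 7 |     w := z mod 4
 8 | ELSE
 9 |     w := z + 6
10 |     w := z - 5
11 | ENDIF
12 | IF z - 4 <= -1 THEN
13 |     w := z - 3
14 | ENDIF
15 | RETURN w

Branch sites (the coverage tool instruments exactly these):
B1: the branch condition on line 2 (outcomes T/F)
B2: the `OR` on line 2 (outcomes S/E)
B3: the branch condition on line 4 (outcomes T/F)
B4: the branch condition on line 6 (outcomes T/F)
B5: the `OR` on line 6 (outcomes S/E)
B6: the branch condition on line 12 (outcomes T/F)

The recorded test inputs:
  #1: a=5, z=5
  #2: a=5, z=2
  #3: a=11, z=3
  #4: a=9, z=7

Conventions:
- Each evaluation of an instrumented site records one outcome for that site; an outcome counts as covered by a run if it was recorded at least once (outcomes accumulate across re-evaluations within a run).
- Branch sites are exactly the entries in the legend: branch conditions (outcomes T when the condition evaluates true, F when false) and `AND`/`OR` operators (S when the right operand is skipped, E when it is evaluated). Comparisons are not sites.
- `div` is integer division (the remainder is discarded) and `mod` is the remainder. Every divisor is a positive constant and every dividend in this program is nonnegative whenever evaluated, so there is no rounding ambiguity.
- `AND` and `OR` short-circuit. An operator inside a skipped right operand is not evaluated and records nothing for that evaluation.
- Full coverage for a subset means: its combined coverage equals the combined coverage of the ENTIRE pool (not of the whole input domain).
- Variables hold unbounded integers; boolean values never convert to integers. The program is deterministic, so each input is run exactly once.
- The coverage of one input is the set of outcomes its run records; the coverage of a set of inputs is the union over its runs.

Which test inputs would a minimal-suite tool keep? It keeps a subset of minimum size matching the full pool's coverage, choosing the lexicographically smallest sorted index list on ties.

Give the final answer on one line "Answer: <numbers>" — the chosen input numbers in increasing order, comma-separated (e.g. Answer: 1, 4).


run #1 (a=5, z=5) runs B2->E, B1->F, B3->F, B5->E, B4->F, B6->F; records B1=F, B2=E, B3=F, B4=F, B5=E, B6=F
run #2 (a=5, z=2) runs B2->E, B1->F, B3->F, B5->S, B4->T, B6->T; records B1=F, B2=E, B3=F, B4=T, B5=S, B6=T
run #3 (a=11, z=3) runs B2->S, B1->T, B6->T; records B1=T, B2=S, B6=T
run #4 (a=9, z=7) runs B2->S, B1->T, B6->F; records B1=T, B2=S, B6=F
union over all inputs: B1=T, B1=F, B2=S, B2=E, B3=F, B4=T, B4=F, B5=S, B5=E, B6=T, B6=F (11 outcomes)
checked all size-1 subsets: none covers 11 outcomes (max 6/11)
checked all size-2 subsets: none covers 11 outcomes (max 9/11)
at size 3, {1, 2, 3} reaches all 11 outcomes; every lexicographically earlier size-3 subset fails
Answer: 1, 2, 3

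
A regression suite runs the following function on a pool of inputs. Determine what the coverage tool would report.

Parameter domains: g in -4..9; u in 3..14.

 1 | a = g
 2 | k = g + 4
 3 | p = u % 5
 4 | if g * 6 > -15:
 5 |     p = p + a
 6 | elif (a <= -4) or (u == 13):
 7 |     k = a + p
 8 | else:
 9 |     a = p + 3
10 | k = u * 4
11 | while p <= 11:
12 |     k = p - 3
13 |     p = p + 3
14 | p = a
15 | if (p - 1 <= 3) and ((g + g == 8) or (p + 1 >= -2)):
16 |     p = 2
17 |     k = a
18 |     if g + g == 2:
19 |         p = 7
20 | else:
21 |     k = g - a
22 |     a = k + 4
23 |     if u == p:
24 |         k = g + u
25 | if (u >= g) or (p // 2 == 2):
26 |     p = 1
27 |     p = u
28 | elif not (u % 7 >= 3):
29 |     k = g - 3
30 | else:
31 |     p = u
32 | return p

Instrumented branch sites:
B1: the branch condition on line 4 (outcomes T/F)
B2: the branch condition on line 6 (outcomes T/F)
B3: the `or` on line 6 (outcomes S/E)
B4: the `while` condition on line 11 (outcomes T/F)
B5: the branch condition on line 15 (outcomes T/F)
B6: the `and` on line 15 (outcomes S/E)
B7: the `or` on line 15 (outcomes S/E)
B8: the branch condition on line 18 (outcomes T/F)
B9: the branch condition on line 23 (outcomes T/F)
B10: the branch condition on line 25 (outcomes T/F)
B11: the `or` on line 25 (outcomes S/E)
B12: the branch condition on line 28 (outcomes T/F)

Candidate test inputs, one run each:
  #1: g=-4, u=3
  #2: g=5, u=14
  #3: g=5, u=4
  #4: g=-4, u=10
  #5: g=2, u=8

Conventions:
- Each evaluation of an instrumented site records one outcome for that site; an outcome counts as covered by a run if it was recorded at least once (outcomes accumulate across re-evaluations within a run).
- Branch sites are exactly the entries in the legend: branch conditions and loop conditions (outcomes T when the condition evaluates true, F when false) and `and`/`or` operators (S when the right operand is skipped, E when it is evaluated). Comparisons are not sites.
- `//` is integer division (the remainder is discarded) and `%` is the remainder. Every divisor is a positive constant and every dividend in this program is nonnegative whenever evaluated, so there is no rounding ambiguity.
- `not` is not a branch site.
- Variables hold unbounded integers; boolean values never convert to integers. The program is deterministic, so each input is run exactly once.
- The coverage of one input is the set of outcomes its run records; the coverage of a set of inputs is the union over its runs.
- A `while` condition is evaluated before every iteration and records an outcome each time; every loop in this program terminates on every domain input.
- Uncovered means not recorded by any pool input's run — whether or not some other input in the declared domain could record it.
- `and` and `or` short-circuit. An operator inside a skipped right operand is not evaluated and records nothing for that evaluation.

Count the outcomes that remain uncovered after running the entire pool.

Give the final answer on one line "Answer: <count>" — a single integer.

#1 (g=-4, u=3) -> B1->F, B3->S, B2->T, B4->T, B4->T, B4->T, B4->F, B6->E, B7->E, B5->F, B9->F, B11->S, B10->T; covered: B1=F, B2=T, B3=S, B4=T, B4=F, B5=F, B6=E, B7=E, B9=F, B10=T, B11=S
#2 (g=5, u=14) -> B1->T, B4->T, B4->F, B6->S, B5->F, B9->F, B11->S, B10->T; covered: B1=T, B4=T, B4=F, B5=F, B6=S, B9=F, B10=T, B11=S
#3 (g=5, u=4) -> B1->T, B4->T, B4->F, B6->S, B5->F, B9->F, B11->E, B10->T; covered: B1=T, B4=T, B4=F, B5=F, B6=S, B9=F, B10=T, B11=E
#4 (g=-4, u=10) -> B1->F, B3->S, B2->T, B4->T, B4->T, B4->T, B4->T, B4->F, B6->E, B7->E, B5->F, B9->F, B11->S, B10->T; covered: B1=F, B2=T, B3=S, B4=T, B4=F, B5=F, B6=E, B7=E, B9=F, B10=T, B11=S
#5 (g=2, u=8) -> B1->T, B4->T, B4->T, B4->T, B4->F, B6->E, B7->E, B5->T, B8->F, B11->S, B10->T; covered: B1=T, B4=T, B4=F, B5=T, B6=E, B7=E, B8=F, B10=T, B11=S
union over the pool: B1=T, B1=F, B2=T, B3=S, B4=T, B4=F, B5=T, B5=F, B6=S, B6=E, B7=E, B8=F, B9=F, B10=T, B11=S, B11=E
uncovered (8 of 24): B2=F, B3=E, B7=S, B8=T, B9=T, B10=F, B12=T, B12=F

Answer: 8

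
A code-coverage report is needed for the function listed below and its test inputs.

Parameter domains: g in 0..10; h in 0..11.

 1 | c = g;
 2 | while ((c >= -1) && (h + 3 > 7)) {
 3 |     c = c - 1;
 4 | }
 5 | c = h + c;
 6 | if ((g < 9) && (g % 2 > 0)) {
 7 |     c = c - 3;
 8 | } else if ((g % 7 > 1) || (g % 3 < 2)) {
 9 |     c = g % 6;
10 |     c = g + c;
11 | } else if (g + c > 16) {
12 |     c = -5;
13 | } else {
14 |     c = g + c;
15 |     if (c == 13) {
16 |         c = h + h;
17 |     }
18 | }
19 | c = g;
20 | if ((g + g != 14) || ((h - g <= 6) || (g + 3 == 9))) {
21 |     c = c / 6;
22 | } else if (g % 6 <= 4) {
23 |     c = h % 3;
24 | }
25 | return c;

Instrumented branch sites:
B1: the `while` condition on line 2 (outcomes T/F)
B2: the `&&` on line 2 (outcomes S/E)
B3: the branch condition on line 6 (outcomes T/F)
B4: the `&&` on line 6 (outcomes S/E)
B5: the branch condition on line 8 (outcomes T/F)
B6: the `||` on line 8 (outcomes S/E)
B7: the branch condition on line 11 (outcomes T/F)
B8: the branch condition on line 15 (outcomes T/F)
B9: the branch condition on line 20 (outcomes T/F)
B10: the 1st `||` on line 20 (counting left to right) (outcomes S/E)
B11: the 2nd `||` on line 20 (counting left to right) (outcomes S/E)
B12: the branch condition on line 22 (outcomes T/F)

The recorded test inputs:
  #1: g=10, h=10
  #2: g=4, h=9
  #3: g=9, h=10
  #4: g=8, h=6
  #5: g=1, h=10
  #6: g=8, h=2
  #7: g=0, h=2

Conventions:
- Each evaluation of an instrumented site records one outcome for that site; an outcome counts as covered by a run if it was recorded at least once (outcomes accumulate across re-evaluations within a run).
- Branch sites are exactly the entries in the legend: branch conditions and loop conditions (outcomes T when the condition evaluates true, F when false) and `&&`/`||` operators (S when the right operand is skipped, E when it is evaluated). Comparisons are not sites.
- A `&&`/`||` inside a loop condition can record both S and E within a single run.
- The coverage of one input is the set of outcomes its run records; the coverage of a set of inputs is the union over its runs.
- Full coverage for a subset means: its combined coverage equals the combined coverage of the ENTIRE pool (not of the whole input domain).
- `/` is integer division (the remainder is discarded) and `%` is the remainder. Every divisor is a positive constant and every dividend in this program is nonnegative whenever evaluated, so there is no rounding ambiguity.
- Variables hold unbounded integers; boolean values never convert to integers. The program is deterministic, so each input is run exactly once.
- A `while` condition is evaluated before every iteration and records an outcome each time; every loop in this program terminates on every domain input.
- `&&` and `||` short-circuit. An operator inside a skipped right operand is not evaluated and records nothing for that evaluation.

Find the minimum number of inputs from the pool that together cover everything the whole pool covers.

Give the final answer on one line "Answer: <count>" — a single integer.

test 1 (g=10, h=10) fires B2->E, B1->T, B2->E, B1->T, B2->E, B1->T, B2->E, B1->T, B2->E, B1->T, B2->E, B1->T, B2->E, B1->T, ...; hits B1=T, B1=F, B2=S, B2=E, B3=F, B4=S, B5=T, B6=S, B9=T, B10=S
test 2 (g=4, h=9) fires B2->E, B1->T, B2->E, B1->T, B2->E, B1->T, B2->E, B1->T, B2->E, B1->T, B2->E, B1->T, B2->S, B1->F, ...; hits B1=T, B1=F, B2=S, B2=E, B3=F, B4=E, B5=T, B6=S, B9=T, B10=S
test 3 (g=9, h=10) fires B2->E, B1->T, B2->E, B1->T, B2->E, B1->T, B2->E, B1->T, B2->E, B1->T, B2->E, B1->T, B2->E, B1->T, ...; hits B1=T, B1=F, B2=S, B2=E, B3=F, B4=S, B5=T, B6=S, B9=T, B10=S
test 4 (g=8, h=6) fires B2->E, B1->T, B2->E, B1->T, B2->E, B1->T, B2->E, B1->T, B2->E, B1->T, B2->E, B1->T, B2->E, B1->T, ...; hits B1=T, B1=F, B2=S, B2=E, B3=F, B4=E, B5=F, B6=E, B7=F, B8=F, B9=T, B10=S
test 5 (g=1, h=10) fires B2->E, B1->T, B2->E, B1->T, B2->E, B1->T, B2->S, B1->F, B4->E, B3->T, B10->S, B9->T; hits B1=T, B1=F, B2=S, B2=E, B3=T, B4=E, B9=T, B10=S
test 6 (g=8, h=2) fires B2->E, B1->F, B4->E, B3->F, B6->E, B5->F, B7->T, B10->S, B9->T; hits B1=F, B2=E, B3=F, B4=E, B5=F, B6=E, B7=T, B9=T, B10=S
test 7 (g=0, h=2) fires B2->E, B1->F, B4->E, B3->F, B6->E, B5->T, B10->S, B9->T; hits B1=F, B2=E, B3=F, B4=E, B5=T, B6=E, B9=T, B10=S
union over all inputs: B1=T, B1=F, B2=S, B2=E, B3=T, B3=F, B4=S, B4=E, B5=T, B5=F, B6=S, B6=E, B7=T, B7=F, B8=F, B9=T, B10=S (17 outcomes)
every size-1 subset falls short of the 17 outcomes (best: 12/17)
every size-2 subset falls short of the 17 outcomes (best: 15/17)
every size-3 subset falls short of the 17 outcomes (best: 16/17)
at size 4, {1, 4, 5, 6} reaches all 17 outcomes; every lexicographically earlier size-4 subset fails

Answer: 4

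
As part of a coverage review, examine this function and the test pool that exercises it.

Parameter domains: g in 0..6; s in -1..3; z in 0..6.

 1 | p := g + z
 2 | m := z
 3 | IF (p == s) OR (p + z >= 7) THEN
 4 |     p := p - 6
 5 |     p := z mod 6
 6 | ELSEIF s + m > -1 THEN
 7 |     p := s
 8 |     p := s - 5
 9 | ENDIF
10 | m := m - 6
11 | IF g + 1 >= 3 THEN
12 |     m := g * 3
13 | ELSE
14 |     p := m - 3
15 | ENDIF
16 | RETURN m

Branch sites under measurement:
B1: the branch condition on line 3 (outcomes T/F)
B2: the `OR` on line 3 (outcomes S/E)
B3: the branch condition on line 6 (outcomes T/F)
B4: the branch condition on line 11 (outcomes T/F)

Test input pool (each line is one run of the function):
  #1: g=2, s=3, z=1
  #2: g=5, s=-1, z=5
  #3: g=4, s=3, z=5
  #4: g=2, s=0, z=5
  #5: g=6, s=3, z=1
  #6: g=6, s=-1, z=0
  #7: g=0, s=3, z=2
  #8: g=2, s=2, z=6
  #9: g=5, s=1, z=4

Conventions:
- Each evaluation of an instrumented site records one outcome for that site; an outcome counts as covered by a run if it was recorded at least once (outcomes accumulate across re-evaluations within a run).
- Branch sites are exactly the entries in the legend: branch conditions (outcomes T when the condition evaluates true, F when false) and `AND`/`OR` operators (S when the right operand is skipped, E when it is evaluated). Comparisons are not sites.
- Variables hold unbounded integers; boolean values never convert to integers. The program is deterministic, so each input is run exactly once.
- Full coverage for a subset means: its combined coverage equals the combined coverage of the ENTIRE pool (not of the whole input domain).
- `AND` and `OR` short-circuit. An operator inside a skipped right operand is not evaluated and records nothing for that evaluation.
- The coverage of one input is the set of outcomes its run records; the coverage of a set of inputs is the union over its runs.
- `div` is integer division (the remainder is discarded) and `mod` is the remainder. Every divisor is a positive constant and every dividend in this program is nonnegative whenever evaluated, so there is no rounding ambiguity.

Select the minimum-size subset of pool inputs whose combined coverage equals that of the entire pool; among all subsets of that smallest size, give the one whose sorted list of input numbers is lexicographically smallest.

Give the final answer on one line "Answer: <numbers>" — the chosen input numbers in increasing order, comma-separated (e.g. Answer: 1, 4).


#1 (g=2, s=3, z=1) -> B2->S, B1->T, B4->T; covered: B1=T, B2=S, B4=T
#2 (g=5, s=-1, z=5) -> B2->E, B1->T, B4->T; covered: B1=T, B2=E, B4=T
#3 (g=4, s=3, z=5) -> B2->E, B1->T, B4->T; covered: B1=T, B2=E, B4=T
#4 (g=2, s=0, z=5) -> B2->E, B1->T, B4->T; covered: B1=T, B2=E, B4=T
#5 (g=6, s=3, z=1) -> B2->E, B1->T, B4->T; covered: B1=T, B2=E, B4=T
#6 (g=6, s=-1, z=0) -> B2->E, B1->F, B3->F, B4->T; covered: B1=F, B2=E, B3=F, B4=T
#7 (g=0, s=3, z=2) -> B2->E, B1->F, B3->T, B4->F; covered: B1=F, B2=E, B3=T, B4=F
#8 (g=2, s=2, z=6) -> B2->E, B1->T, B4->T; covered: B1=T, B2=E, B4=T
#9 (g=5, s=1, z=4) -> B2->E, B1->T, B4->T; covered: B1=T, B2=E, B4=T
the full pool covers 8 outcomes: B1=T, B1=F, B2=S, B2=E, B3=T, B3=F, B4=T, B4=F
every size-1 subset falls short of the 8 outcomes (best: 4/8)
every size-2 subset falls short of the 8 outcomes (best: 7/8)
at size 3, {1, 6, 7} reaches all 8 outcomes; every lexicographically earlier size-3 subset fails
Answer: 1, 6, 7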